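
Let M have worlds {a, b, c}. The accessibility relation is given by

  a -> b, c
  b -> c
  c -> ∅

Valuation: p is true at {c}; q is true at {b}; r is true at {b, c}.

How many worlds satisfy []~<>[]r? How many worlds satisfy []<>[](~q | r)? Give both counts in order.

For []~<>[]r:
a: successors {b, c}; ~<>[]r there: b:F, c:T. ✗
b: successors {c}; ~<>[]r there: c:T. ✓
c: no successors, so []~<>[]r holds vacuously. ✓
— 2 worlds.
For []<>[](~q | r):
a: successors {b, c}; <>[](~q | r) there: b:T, c:F. ✗
b: successors {c}; <>[](~q | r) there: c:F. ✗
c: no successors, so []<>[](~q | r) holds vacuously. ✓
— 1 world.

2 and 1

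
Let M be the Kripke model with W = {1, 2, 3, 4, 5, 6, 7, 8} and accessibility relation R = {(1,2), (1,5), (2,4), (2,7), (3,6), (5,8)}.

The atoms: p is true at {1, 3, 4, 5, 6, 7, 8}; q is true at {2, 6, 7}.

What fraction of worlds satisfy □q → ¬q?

1: □q is F, ¬q is T. ✓
2: □q is F, ¬q is F. ✓
3: □q is T, ¬q is T. ✓
4: □q is T, ¬q is T. ✓
5: □q is F, ¬q is T. ✓
6: □q is T, ¬q is F. ✗
7: □q is T, ¬q is F. ✗
8: □q is T, ¬q is T. ✓
That's 6 of 8 worlds, so 6/8 = 3/4.

3/4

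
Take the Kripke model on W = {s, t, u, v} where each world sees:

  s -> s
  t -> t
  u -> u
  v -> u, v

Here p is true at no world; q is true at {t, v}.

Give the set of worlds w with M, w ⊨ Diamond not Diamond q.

s: successors {s}; not Diamond q there: s:T. ✓
t: successors {t}; not Diamond q there: t:F. ✗
u: successors {u}; not Diamond q there: u:T. ✓
v: successors {u, v}; not Diamond q there: u:T, v:F. ✓

{s, u, v}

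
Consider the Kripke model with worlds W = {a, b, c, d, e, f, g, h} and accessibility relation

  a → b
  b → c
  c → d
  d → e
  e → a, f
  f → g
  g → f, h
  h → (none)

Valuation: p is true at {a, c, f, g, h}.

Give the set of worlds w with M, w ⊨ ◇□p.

{a, d, e, f, g}

a: successors {b}; □p there: b:T. ✓
b: successors {c}; □p there: c:F. ✗
c: successors {d}; □p there: d:F. ✗
d: successors {e}; □p there: e:T. ✓
e: successors {a, f}; □p there: a:F, f:T. ✓
f: successors {g}; □p there: g:T. ✓
g: successors {f, h}; □p there: f:T, h:T. ✓
h: no successors, so ◇□p fails. ✗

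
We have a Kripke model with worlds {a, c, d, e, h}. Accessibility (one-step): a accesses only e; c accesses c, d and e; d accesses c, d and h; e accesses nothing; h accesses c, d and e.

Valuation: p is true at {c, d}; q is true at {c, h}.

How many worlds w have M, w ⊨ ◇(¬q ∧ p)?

3

a: successors {e}; ¬q ∧ p there: e:F. ✗
c: successors {c, d, e}; ¬q ∧ p there: c:F, d:T, e:F. ✓
d: successors {c, d, h}; ¬q ∧ p there: c:F, d:T, h:F. ✓
e: no successors, so ◇(¬q ∧ p) fails. ✗
h: successors {c, d, e}; ¬q ∧ p there: c:F, d:T, e:F. ✓
Satisfying worlds: {c, d, h}.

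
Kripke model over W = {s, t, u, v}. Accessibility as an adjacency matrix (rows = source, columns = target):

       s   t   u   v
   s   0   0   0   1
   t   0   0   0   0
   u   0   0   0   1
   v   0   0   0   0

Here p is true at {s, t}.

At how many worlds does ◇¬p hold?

2

s: successors {v}; ¬p there: v:T. ✓
t: no successors, so ◇¬p fails. ✗
u: successors {v}; ¬p there: v:T. ✓
v: no successors, so ◇¬p fails. ✗
Satisfying worlds: {s, u}.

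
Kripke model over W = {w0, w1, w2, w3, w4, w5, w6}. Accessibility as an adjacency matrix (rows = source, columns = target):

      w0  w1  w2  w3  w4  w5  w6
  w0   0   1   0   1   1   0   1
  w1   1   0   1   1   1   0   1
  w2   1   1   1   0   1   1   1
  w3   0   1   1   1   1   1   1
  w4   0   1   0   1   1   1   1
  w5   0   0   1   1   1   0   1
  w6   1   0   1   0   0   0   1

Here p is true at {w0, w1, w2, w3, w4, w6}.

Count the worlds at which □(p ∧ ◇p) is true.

w0: successors {w1, w3, w4, w6}; p ∧ ◇p there: w1:T, w3:T, w4:T, w6:T. ✓
w1: successors {w0, w2, w3, w4, w6}; p ∧ ◇p there: w0:T, w2:T, w3:T, w4:T, w6:T. ✓
w2: successors {w0, w1, w2, w4, w5, w6}; p ∧ ◇p there: w0:T, w1:T, w2:T, w4:T, w5:F, w6:T. ✗
w3: successors {w1, w2, w3, w4, w5, w6}; p ∧ ◇p there: w1:T, w2:T, w3:T, w4:T, w5:F, w6:T. ✗
w4: successors {w1, w3, w4, w5, w6}; p ∧ ◇p there: w1:T, w3:T, w4:T, w5:F, w6:T. ✗
w5: successors {w2, w3, w4, w6}; p ∧ ◇p there: w2:T, w3:T, w4:T, w6:T. ✓
w6: successors {w0, w2, w6}; p ∧ ◇p there: w0:T, w2:T, w6:T. ✓
Satisfying worlds: {w0, w1, w5, w6}.

4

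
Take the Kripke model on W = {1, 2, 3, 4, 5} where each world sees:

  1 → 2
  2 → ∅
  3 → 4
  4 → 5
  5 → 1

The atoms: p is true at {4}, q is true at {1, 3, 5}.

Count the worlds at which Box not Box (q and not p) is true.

2

1: successors {2}; not Box (q and not p) there: 2:F. ✗
2: no successors, so Box not Box (q and not p) holds vacuously. ✓
3: successors {4}; not Box (q and not p) there: 4:F. ✗
4: successors {5}; not Box (q and not p) there: 5:F. ✗
5: successors {1}; not Box (q and not p) there: 1:T. ✓
Satisfying worlds: {2, 5}.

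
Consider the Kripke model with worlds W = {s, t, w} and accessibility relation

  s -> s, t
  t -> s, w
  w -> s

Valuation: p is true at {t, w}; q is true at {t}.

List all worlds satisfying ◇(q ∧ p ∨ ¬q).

s: successors {s, t}; q ∧ p ∨ ¬q there: s:T, t:T. ✓
t: successors {s, w}; q ∧ p ∨ ¬q there: s:T, w:T. ✓
w: successors {s}; q ∧ p ∨ ¬q there: s:T. ✓

{s, t, w}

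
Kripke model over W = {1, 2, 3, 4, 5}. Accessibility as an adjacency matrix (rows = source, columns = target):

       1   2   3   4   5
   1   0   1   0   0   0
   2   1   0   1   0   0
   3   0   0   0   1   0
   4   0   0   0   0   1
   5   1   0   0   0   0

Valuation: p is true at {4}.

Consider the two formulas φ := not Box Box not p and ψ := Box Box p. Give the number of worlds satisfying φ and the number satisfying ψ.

1 and 0

For not Box Box not p:
1: Box Box not p is T. ✗
2: Box Box not p is F. ✓
3: Box Box not p is T. ✗
4: Box Box not p is T. ✗
5: Box Box not p is T. ✗
— 1 world.
For Box Box p:
1: successors {2}; Box p there: 2:F. ✗
2: successors {1, 3}; Box p there: 1:F, 3:T. ✗
3: successors {4}; Box p there: 4:F. ✗
4: successors {5}; Box p there: 5:F. ✗
5: successors {1}; Box p there: 1:F. ✗
— 0 worlds.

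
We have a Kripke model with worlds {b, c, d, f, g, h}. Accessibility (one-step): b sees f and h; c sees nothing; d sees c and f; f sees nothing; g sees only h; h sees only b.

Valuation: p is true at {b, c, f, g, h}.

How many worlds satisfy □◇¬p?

b: successors {f, h}; ◇¬p there: f:F, h:F. ✗
c: no successors, so □◇¬p holds vacuously. ✓
d: successors {c, f}; ◇¬p there: c:F, f:F. ✗
f: no successors, so □◇¬p holds vacuously. ✓
g: successors {h}; ◇¬p there: h:F. ✗
h: successors {b}; ◇¬p there: b:F. ✗
Satisfying worlds: {c, f}.

2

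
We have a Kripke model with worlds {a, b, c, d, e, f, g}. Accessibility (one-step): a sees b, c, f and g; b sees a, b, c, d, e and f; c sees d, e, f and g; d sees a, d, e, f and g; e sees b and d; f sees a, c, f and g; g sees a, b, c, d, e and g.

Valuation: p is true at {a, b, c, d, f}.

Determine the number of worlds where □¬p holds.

0

a: successors {b, c, f, g}; ¬p there: b:F, c:F, f:F, g:T. ✗
b: successors {a, b, c, d, e, f}; ¬p there: a:F, b:F, c:F, d:F, e:T, f:F. ✗
c: successors {d, e, f, g}; ¬p there: d:F, e:T, f:F, g:T. ✗
d: successors {a, d, e, f, g}; ¬p there: a:F, d:F, e:T, f:F, g:T. ✗
e: successors {b, d}; ¬p there: b:F, d:F. ✗
f: successors {a, c, f, g}; ¬p there: a:F, c:F, f:F, g:T. ✗
g: successors {a, b, c, d, e, g}; ¬p there: a:F, b:F, c:F, d:F, e:T, g:T. ✗
Satisfying worlds: ∅.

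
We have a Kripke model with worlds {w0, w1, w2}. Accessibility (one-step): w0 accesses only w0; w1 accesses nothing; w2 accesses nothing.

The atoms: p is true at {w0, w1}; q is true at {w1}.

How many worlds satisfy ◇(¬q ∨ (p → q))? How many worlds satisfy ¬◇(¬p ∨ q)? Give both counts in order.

For ◇(¬q ∨ (p → q)):
w0: successors {w0}; ¬q ∨ (p → q) there: w0:T. ✓
w1: no successors, so ◇(¬q ∨ (p → q)) fails. ✗
w2: no successors, so ◇(¬q ∨ (p → q)) fails. ✗
— 1 world.
For ¬◇(¬p ∨ q):
w0: ◇(¬p ∨ q) is F. ✓
w1: ◇(¬p ∨ q) is F. ✓
w2: ◇(¬p ∨ q) is F. ✓
— 3 worlds.

1 and 3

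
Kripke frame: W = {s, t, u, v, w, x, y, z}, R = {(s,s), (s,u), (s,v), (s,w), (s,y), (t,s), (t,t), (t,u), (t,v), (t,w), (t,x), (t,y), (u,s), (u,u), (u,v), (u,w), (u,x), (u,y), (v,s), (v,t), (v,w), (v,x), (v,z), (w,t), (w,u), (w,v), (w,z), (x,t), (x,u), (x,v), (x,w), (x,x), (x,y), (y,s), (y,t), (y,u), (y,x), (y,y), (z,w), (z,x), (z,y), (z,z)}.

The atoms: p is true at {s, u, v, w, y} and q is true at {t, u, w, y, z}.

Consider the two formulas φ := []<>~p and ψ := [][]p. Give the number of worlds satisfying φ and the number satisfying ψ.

3 and 0

For []<>~p:
s: successors {s, u, v, w, y}; <>~p there: s:F, u:T, v:T, w:T, y:T. ✗
t: successors {s, t, u, v, w, x, y}; <>~p there: s:F, t:T, u:T, v:T, w:T, x:T, y:T. ✗
u: successors {s, u, v, w, x, y}; <>~p there: s:F, u:T, v:T, w:T, x:T, y:T. ✗
v: successors {s, t, w, x, z}; <>~p there: s:F, t:T, w:T, x:T, z:T. ✗
w: successors {t, u, v, z}; <>~p there: t:T, u:T, v:T, z:T. ✓
x: successors {t, u, v, w, x, y}; <>~p there: t:T, u:T, v:T, w:T, x:T, y:T. ✓
y: successors {s, t, u, x, y}; <>~p there: s:F, t:T, u:T, x:T, y:T. ✗
z: successors {w, x, y, z}; <>~p there: w:T, x:T, y:T, z:T. ✓
— 3 worlds.
For [][]p:
s: successors {s, u, v, w, y}; []p there: s:T, u:F, v:F, w:F, y:F. ✗
t: successors {s, t, u, v, w, x, y}; []p there: s:T, t:F, u:F, v:F, w:F, x:F, y:F. ✗
u: successors {s, u, v, w, x, y}; []p there: s:T, u:F, v:F, w:F, x:F, y:F. ✗
v: successors {s, t, w, x, z}; []p there: s:T, t:F, w:F, x:F, z:F. ✗
w: successors {t, u, v, z}; []p there: t:F, u:F, v:F, z:F. ✗
x: successors {t, u, v, w, x, y}; []p there: t:F, u:F, v:F, w:F, x:F, y:F. ✗
y: successors {s, t, u, x, y}; []p there: s:T, t:F, u:F, x:F, y:F. ✗
z: successors {w, x, y, z}; []p there: w:F, x:F, y:F, z:F. ✗
— 0 worlds.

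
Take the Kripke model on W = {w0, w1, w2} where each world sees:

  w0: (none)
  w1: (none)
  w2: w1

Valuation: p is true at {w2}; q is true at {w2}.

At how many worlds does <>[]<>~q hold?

w0: no successors, so <>[]<>~q fails. ✗
w1: no successors, so <>[]<>~q fails. ✗
w2: successors {w1}; []<>~q there: w1:T. ✓
Satisfying worlds: {w2}.

1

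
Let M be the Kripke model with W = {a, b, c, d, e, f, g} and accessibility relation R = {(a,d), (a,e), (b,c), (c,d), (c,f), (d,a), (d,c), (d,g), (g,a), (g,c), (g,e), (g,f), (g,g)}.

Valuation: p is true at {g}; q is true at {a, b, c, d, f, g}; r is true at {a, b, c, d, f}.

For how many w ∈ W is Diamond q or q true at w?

a: Diamond q is T, q is T. ✓
b: Diamond q is T, q is T. ✓
c: Diamond q is T, q is T. ✓
d: Diamond q is T, q is T. ✓
e: Diamond q is F, q is F. ✗
f: Diamond q is F, q is T. ✓
g: Diamond q is T, q is T. ✓
Satisfying worlds: {a, b, c, d, f, g}.

6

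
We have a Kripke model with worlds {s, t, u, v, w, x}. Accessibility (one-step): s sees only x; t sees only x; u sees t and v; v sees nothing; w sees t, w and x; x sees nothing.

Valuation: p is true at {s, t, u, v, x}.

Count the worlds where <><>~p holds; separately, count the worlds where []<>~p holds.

For <><>~p:
s: successors {x}; <>~p there: x:F. ✗
t: successors {x}; <>~p there: x:F. ✗
u: successors {t, v}; <>~p there: t:F, v:F. ✗
v: no successors, so <><>~p fails. ✗
w: successors {t, w, x}; <>~p there: t:F, w:T, x:F. ✓
x: no successors, so <><>~p fails. ✗
— 1 world.
For []<>~p:
s: successors {x}; <>~p there: x:F. ✗
t: successors {x}; <>~p there: x:F. ✗
u: successors {t, v}; <>~p there: t:F, v:F. ✗
v: no successors, so []<>~p holds vacuously. ✓
w: successors {t, w, x}; <>~p there: t:F, w:T, x:F. ✗
x: no successors, so []<>~p holds vacuously. ✓
— 2 worlds.

1 and 2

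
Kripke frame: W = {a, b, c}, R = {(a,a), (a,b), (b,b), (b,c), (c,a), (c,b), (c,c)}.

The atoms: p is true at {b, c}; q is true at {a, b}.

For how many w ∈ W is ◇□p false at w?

0

a: successors {a, b}; □p there: a:F, b:T. ✓
b: successors {b, c}; □p there: b:T, c:F. ✓
c: successors {a, b, c}; □p there: a:F, b:T, c:F. ✓
Satisfying worlds: {a, b, c}.
So ◇□p fails at the other 0 worlds.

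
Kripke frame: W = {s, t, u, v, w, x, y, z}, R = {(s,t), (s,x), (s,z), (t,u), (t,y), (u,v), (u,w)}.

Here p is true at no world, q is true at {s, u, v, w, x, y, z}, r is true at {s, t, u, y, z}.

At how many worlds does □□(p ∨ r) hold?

7

s: successors {t, x, z}; □(p ∨ r) there: t:T, x:T, z:T. ✓
t: successors {u, y}; □(p ∨ r) there: u:F, y:T. ✗
u: successors {v, w}; □(p ∨ r) there: v:T, w:T. ✓
v: no successors, so □□(p ∨ r) holds vacuously. ✓
w: no successors, so □□(p ∨ r) holds vacuously. ✓
x: no successors, so □□(p ∨ r) holds vacuously. ✓
y: no successors, so □□(p ∨ r) holds vacuously. ✓
z: no successors, so □□(p ∨ r) holds vacuously. ✓
Satisfying worlds: {s, u, v, w, x, y, z}.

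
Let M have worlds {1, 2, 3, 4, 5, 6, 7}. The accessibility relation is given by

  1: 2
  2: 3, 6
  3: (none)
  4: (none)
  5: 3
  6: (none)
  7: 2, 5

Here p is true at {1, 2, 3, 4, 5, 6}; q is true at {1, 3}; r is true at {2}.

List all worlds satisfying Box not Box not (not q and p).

1: successors {2}; not Box not (not q and p) there: 2:T. ✓
2: successors {3, 6}; not Box not (not q and p) there: 3:F, 6:F. ✗
3: no successors, so Box not Box not (not q and p) holds vacuously. ✓
4: no successors, so Box not Box not (not q and p) holds vacuously. ✓
5: successors {3}; not Box not (not q and p) there: 3:F. ✗
6: no successors, so Box not Box not (not q and p) holds vacuously. ✓
7: successors {2, 5}; not Box not (not q and p) there: 2:T, 5:F. ✗

{1, 3, 4, 6}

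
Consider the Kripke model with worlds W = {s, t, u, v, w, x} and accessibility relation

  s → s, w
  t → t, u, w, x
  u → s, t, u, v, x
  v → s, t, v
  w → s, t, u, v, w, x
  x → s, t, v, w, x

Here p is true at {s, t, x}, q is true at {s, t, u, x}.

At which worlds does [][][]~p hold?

s: successors {s, w}; [][]~p there: s:F, w:F. ✗
t: successors {t, u, w, x}; [][]~p there: t:F, u:F, w:F, x:F. ✗
u: successors {s, t, u, v, x}; [][]~p there: s:F, t:F, u:F, v:F, x:F. ✗
v: successors {s, t, v}; [][]~p there: s:F, t:F, v:F. ✗
w: successors {s, t, u, v, w, x}; [][]~p there: s:F, t:F, u:F, v:F, w:F, x:F. ✗
x: successors {s, t, v, w, x}; [][]~p there: s:F, t:F, v:F, w:F, x:F. ✗

∅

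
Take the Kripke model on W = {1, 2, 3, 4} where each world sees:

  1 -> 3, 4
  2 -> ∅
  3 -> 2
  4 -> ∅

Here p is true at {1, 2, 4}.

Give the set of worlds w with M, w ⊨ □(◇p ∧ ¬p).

1: successors {3, 4}; ◇p ∧ ¬p there: 3:T, 4:F. ✗
2: no successors, so □(◇p ∧ ¬p) holds vacuously. ✓
3: successors {2}; ◇p ∧ ¬p there: 2:F. ✗
4: no successors, so □(◇p ∧ ¬p) holds vacuously. ✓

{2, 4}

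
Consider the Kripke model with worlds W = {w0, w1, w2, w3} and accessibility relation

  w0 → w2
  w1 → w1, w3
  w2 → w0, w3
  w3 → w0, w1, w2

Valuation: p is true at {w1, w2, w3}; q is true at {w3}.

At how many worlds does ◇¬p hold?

w0: successors {w2}; ¬p there: w2:F. ✗
w1: successors {w1, w3}; ¬p there: w1:F, w3:F. ✗
w2: successors {w0, w3}; ¬p there: w0:T, w3:F. ✓
w3: successors {w0, w1, w2}; ¬p there: w0:T, w1:F, w2:F. ✓
Satisfying worlds: {w2, w3}.

2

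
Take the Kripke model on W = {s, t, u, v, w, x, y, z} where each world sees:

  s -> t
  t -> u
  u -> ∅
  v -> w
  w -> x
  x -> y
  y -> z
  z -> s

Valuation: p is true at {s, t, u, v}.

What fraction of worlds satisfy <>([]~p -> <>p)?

3/8

s: successors {t}; []~p -> <>p there: t:T. ✓
t: successors {u}; []~p -> <>p there: u:F. ✗
u: no successors, so <>([]~p -> <>p) fails. ✗
v: successors {w}; []~p -> <>p there: w:F. ✗
w: successors {x}; []~p -> <>p there: x:F. ✗
x: successors {y}; []~p -> <>p there: y:F. ✗
y: successors {z}; []~p -> <>p there: z:T. ✓
z: successors {s}; []~p -> <>p there: s:T. ✓
That's 3 of 8 worlds, so 3/8.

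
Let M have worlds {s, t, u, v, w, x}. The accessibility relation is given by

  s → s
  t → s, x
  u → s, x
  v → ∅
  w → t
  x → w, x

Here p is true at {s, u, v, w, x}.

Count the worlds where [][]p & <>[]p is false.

s: [][]p is T, <>[]p is T. ✓
t: [][]p is T, <>[]p is T. ✓
u: [][]p is T, <>[]p is T. ✓
v: [][]p is T, <>[]p is F. ✗
w: [][]p is T, <>[]p is T. ✓
x: [][]p is F, <>[]p is T. ✗
Satisfying worlds: {s, t, u, w}.
So [][]p & <>[]p fails at the other 2 worlds.

2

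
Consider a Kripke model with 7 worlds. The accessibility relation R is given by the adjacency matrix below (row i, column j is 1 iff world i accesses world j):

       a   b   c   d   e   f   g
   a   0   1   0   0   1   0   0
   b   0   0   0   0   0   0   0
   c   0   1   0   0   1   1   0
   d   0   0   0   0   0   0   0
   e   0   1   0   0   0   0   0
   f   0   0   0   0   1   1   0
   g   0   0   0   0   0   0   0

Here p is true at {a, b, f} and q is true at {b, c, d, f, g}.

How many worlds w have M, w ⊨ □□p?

5

a: successors {b, e}; □p there: b:T, e:T. ✓
b: no successors, so □□p holds vacuously. ✓
c: successors {b, e, f}; □p there: b:T, e:T, f:F. ✗
d: no successors, so □□p holds vacuously. ✓
e: successors {b}; □p there: b:T. ✓
f: successors {e, f}; □p there: e:T, f:F. ✗
g: no successors, so □□p holds vacuously. ✓
Satisfying worlds: {a, b, d, e, g}.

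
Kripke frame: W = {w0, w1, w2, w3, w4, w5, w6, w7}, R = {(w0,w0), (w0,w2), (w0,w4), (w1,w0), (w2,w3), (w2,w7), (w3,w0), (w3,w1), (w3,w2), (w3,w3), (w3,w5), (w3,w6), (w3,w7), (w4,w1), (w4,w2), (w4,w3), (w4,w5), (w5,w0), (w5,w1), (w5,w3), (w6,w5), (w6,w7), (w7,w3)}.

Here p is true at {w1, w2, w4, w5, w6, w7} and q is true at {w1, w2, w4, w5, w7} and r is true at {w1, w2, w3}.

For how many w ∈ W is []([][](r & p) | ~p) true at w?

2

w0: successors {w0, w2, w4}; [][](r & p) | ~p there: w0:T, w2:F, w4:F. ✗
w1: successors {w0}; [][](r & p) | ~p there: w0:T. ✓
w2: successors {w3, w7}; [][](r & p) | ~p there: w3:T, w7:F. ✗
w3: successors {w0, w1, w2, w3, w5, w6, w7}; [][](r & p) | ~p there: w0:T, w1:F, w2:F, w3:T, w5:F, w6:F, w7:F. ✗
w4: successors {w1, w2, w3, w5}; [][](r & p) | ~p there: w1:F, w2:F, w3:T, w5:F. ✗
w5: successors {w0, w1, w3}; [][](r & p) | ~p there: w0:T, w1:F, w3:T. ✗
w6: successors {w5, w7}; [][](r & p) | ~p there: w5:F, w7:F. ✗
w7: successors {w3}; [][](r & p) | ~p there: w3:T. ✓
Satisfying worlds: {w1, w7}.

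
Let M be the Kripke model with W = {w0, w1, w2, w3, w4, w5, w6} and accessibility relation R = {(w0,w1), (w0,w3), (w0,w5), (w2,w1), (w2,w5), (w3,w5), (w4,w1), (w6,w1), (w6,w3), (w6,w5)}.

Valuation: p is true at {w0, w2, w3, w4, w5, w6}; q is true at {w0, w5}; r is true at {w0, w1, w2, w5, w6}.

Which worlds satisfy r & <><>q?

w0: r is T, <><>q is T. ✓
w1: r is T, <><>q is F. ✗
w2: r is T, <><>q is F. ✗
w3: r is F, <><>q is F. ✗
w4: r is F, <><>q is F. ✗
w5: r is T, <><>q is F. ✗
w6: r is T, <><>q is T. ✓

{w0, w6}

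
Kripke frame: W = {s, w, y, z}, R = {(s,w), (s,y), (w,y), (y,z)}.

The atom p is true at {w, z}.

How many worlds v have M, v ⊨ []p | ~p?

s: []p is F, ~p is T. ✓
w: []p is F, ~p is F. ✗
y: []p is T, ~p is T. ✓
z: []p is T, ~p is F. ✓
Satisfying worlds: {s, y, z}.

3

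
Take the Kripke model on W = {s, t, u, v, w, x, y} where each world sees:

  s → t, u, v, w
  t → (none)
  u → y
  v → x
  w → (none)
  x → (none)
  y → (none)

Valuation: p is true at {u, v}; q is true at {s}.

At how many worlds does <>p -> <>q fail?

s: <>p is T, <>q is F. ✗
t: <>p is F, <>q is F. ✓
u: <>p is F, <>q is F. ✓
v: <>p is F, <>q is F. ✓
w: <>p is F, <>q is F. ✓
x: <>p is F, <>q is F. ✓
y: <>p is F, <>q is F. ✓
Satisfying worlds: {t, u, v, w, x, y}.
So <>p -> <>q fails at the other 1 world.

1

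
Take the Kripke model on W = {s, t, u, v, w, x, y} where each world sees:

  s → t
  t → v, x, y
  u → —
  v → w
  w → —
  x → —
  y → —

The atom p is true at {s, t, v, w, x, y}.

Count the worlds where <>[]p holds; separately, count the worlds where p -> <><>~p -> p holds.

3 and 7

For <>[]p:
s: successors {t}; []p there: t:T. ✓
t: successors {v, x, y}; []p there: v:T, x:T, y:T. ✓
u: no successors, so <>[]p fails. ✗
v: successors {w}; []p there: w:T. ✓
w: no successors, so <>[]p fails. ✗
x: no successors, so <>[]p fails. ✗
y: no successors, so <>[]p fails. ✗
— 3 worlds.
For p -> <><>~p -> p:
s: p is T, <><>~p -> p is T. ✓
t: p is T, <><>~p -> p is T. ✓
u: p is F, <><>~p -> p is T. ✓
v: p is T, <><>~p -> p is T. ✓
w: p is T, <><>~p -> p is T. ✓
x: p is T, <><>~p -> p is T. ✓
y: p is T, <><>~p -> p is T. ✓
— 7 worlds.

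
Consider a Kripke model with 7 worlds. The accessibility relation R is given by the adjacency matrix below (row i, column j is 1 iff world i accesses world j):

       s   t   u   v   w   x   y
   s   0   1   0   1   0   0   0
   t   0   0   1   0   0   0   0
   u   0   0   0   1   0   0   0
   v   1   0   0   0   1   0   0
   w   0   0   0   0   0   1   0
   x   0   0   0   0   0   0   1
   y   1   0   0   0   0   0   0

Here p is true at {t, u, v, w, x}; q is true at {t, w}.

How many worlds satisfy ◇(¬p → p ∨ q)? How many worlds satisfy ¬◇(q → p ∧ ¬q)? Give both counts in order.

For ◇(¬p → p ∨ q):
s: successors {t, v}; ¬p → p ∨ q there: t:T, v:T. ✓
t: successors {u}; ¬p → p ∨ q there: u:T. ✓
u: successors {v}; ¬p → p ∨ q there: v:T. ✓
v: successors {s, w}; ¬p → p ∨ q there: s:F, w:T. ✓
w: successors {x}; ¬p → p ∨ q there: x:T. ✓
x: successors {y}; ¬p → p ∨ q there: y:F. ✗
y: successors {s}; ¬p → p ∨ q there: s:F. ✗
— 5 worlds.
For ¬◇(q → p ∧ ¬q):
s: ◇(q → p ∧ ¬q) is T. ✗
t: ◇(q → p ∧ ¬q) is T. ✗
u: ◇(q → p ∧ ¬q) is T. ✗
v: ◇(q → p ∧ ¬q) is T. ✗
w: ◇(q → p ∧ ¬q) is T. ✗
x: ◇(q → p ∧ ¬q) is T. ✗
y: ◇(q → p ∧ ¬q) is T. ✗
— 0 worlds.

5 and 0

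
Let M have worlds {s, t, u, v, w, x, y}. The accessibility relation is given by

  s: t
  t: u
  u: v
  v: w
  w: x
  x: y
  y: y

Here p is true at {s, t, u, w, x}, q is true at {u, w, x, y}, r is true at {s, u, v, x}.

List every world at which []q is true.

{t, v, w, x, y}

s: successors {t}; q there: t:F. ✗
t: successors {u}; q there: u:T. ✓
u: successors {v}; q there: v:F. ✗
v: successors {w}; q there: w:T. ✓
w: successors {x}; q there: x:T. ✓
x: successors {y}; q there: y:T. ✓
y: successors {y}; q there: y:T. ✓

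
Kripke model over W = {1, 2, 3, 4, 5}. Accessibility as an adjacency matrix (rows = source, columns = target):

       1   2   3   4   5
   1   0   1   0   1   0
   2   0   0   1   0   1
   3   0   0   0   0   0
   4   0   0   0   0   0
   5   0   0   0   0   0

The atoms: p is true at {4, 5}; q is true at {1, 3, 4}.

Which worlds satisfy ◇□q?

1: successors {2, 4}; □q there: 2:F, 4:T. ✓
2: successors {3, 5}; □q there: 3:T, 5:T. ✓
3: no successors, so ◇□q fails. ✗
4: no successors, so ◇□q fails. ✗
5: no successors, so ◇□q fails. ✗

{1, 2}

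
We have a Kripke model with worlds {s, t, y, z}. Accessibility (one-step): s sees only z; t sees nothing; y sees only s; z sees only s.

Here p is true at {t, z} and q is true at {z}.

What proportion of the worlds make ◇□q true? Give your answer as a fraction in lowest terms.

1/2

s: successors {z}; □q there: z:F. ✗
t: no successors, so ◇□q fails. ✗
y: successors {s}; □q there: s:T. ✓
z: successors {s}; □q there: s:T. ✓
That's 2 of 4 worlds, so 2/4 = 1/2.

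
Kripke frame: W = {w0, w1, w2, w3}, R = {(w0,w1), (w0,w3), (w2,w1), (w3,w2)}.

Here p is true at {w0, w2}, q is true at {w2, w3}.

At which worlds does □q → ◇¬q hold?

w0: □q is F, ◇¬q is T. ✓
w1: □q is T, ◇¬q is F. ✗
w2: □q is F, ◇¬q is T. ✓
w3: □q is T, ◇¬q is F. ✗

{w0, w2}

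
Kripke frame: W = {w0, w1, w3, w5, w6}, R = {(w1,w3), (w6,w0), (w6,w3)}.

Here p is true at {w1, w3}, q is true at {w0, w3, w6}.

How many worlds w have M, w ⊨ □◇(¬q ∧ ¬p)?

3

w0: no successors, so □◇(¬q ∧ ¬p) holds vacuously. ✓
w1: successors {w3}; ◇(¬q ∧ ¬p) there: w3:F. ✗
w3: no successors, so □◇(¬q ∧ ¬p) holds vacuously. ✓
w5: no successors, so □◇(¬q ∧ ¬p) holds vacuously. ✓
w6: successors {w0, w3}; ◇(¬q ∧ ¬p) there: w0:F, w3:F. ✗
Satisfying worlds: {w0, w3, w5}.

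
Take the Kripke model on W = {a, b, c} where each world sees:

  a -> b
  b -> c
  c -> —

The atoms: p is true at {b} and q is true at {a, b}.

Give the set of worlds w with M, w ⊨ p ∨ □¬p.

{b, c}

a: p is F, □¬p is F. ✗
b: p is T, □¬p is T. ✓
c: p is F, □¬p is T. ✓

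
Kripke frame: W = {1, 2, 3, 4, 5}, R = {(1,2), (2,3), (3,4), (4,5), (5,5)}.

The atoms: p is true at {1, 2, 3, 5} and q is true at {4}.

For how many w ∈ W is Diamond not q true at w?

1: successors {2}; not q there: 2:T. ✓
2: successors {3}; not q there: 3:T. ✓
3: successors {4}; not q there: 4:F. ✗
4: successors {5}; not q there: 5:T. ✓
5: successors {5}; not q there: 5:T. ✓
Satisfying worlds: {1, 2, 4, 5}.

4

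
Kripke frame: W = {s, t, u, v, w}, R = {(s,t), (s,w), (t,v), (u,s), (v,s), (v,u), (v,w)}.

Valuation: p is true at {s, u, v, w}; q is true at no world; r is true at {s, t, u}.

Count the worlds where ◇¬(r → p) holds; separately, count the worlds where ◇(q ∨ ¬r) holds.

For ◇¬(r → p):
s: successors {t, w}; ¬(r → p) there: t:T, w:F. ✓
t: successors {v}; ¬(r → p) there: v:F. ✗
u: successors {s}; ¬(r → p) there: s:F. ✗
v: successors {s, u, w}; ¬(r → p) there: s:F, u:F, w:F. ✗
w: no successors, so ◇¬(r → p) fails. ✗
— 1 world.
For ◇(q ∨ ¬r):
s: successors {t, w}; q ∨ ¬r there: t:F, w:T. ✓
t: successors {v}; q ∨ ¬r there: v:T. ✓
u: successors {s}; q ∨ ¬r there: s:F. ✗
v: successors {s, u, w}; q ∨ ¬r there: s:F, u:F, w:T. ✓
w: no successors, so ◇(q ∨ ¬r) fails. ✗
— 3 worlds.

1 and 3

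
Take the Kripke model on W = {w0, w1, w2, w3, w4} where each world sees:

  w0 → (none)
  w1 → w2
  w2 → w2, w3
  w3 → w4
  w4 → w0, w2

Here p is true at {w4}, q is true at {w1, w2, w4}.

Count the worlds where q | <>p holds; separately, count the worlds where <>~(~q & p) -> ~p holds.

For q | <>p:
w0: q is F, <>p is F. ✗
w1: q is T, <>p is F. ✓
w2: q is T, <>p is F. ✓
w3: q is F, <>p is T. ✓
w4: q is T, <>p is F. ✓
— 4 worlds.
For <>~(~q & p) -> ~p:
w0: <>~(~q & p) is F, ~p is T. ✓
w1: <>~(~q & p) is T, ~p is T. ✓
w2: <>~(~q & p) is T, ~p is T. ✓
w3: <>~(~q & p) is T, ~p is T. ✓
w4: <>~(~q & p) is T, ~p is F. ✗
— 4 worlds.

4 and 4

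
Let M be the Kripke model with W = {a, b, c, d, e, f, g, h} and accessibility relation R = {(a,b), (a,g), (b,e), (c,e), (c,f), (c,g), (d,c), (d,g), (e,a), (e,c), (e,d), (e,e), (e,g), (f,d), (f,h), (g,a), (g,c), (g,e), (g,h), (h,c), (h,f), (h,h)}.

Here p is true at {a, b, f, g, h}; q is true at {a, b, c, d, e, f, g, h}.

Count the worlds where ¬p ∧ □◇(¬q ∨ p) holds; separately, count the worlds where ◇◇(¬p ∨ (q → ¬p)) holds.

3 and 8

For ¬p ∧ □◇(¬q ∨ p):
a: ¬p is F, □◇(¬q ∨ p) is F. ✗
b: ¬p is F, □◇(¬q ∨ p) is T. ✗
c: ¬p is T, □◇(¬q ∨ p) is T. ✓
d: ¬p is T, □◇(¬q ∨ p) is T. ✓
e: ¬p is T, □◇(¬q ∨ p) is T. ✓
f: ¬p is F, □◇(¬q ∨ p) is T. ✗
g: ¬p is F, □◇(¬q ∨ p) is T. ✗
h: ¬p is F, □◇(¬q ∨ p) is T. ✗
— 3 worlds.
For ◇◇(¬p ∨ (q → ¬p)):
a: successors {b, g}; ◇(¬p ∨ (q → ¬p)) there: b:T, g:T. ✓
b: successors {e}; ◇(¬p ∨ (q → ¬p)) there: e:T. ✓
c: successors {e, f, g}; ◇(¬p ∨ (q → ¬p)) there: e:T, f:T, g:T. ✓
d: successors {c, g}; ◇(¬p ∨ (q → ¬p)) there: c:T, g:T. ✓
e: successors {a, c, d, e, g}; ◇(¬p ∨ (q → ¬p)) there: a:F, c:T, d:T, e:T, g:T. ✓
f: successors {d, h}; ◇(¬p ∨ (q → ¬p)) there: d:T, h:T. ✓
g: successors {a, c, e, h}; ◇(¬p ∨ (q → ¬p)) there: a:F, c:T, e:T, h:T. ✓
h: successors {c, f, h}; ◇(¬p ∨ (q → ¬p)) there: c:T, f:T, h:T. ✓
— 8 worlds.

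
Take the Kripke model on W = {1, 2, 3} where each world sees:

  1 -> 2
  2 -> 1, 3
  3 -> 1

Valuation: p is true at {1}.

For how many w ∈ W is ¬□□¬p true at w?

2

1: □□¬p is F. ✓
2: □□¬p is F. ✓
3: □□¬p is T. ✗
Satisfying worlds: {1, 2}.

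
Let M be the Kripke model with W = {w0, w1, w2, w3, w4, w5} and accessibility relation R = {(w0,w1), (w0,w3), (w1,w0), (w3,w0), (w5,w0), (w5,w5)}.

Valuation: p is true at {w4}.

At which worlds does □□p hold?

{w2, w4}

w0: successors {w1, w3}; □p there: w1:F, w3:F. ✗
w1: successors {w0}; □p there: w0:F. ✗
w2: no successors, so □□p holds vacuously. ✓
w3: successors {w0}; □p there: w0:F. ✗
w4: no successors, so □□p holds vacuously. ✓
w5: successors {w0, w5}; □p there: w0:F, w5:F. ✗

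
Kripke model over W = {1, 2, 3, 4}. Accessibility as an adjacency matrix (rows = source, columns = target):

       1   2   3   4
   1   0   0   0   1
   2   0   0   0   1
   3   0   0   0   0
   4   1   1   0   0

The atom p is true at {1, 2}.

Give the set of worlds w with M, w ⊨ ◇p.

1: successors {4}; p there: 4:F. ✗
2: successors {4}; p there: 4:F. ✗
3: no successors, so ◇p fails. ✗
4: successors {1, 2}; p there: 1:T, 2:T. ✓

{4}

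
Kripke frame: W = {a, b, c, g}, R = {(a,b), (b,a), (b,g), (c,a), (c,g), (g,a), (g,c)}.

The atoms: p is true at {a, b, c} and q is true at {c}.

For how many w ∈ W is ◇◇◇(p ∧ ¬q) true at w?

4

a: successors {b}; ◇◇(p ∧ ¬q) there: b:T. ✓
b: successors {a, g}; ◇◇(p ∧ ¬q) there: a:T, g:T. ✓
c: successors {a, g}; ◇◇(p ∧ ¬q) there: a:T, g:T. ✓
g: successors {a, c}; ◇◇(p ∧ ¬q) there: a:T, c:T. ✓
Satisfying worlds: {a, b, c, g}.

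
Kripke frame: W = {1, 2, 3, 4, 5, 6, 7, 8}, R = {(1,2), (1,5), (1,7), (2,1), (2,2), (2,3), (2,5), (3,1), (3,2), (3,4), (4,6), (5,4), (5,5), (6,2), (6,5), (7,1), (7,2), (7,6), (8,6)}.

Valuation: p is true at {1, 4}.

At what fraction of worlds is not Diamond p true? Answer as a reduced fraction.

1/2

1: Diamond p is F. ✓
2: Diamond p is T. ✗
3: Diamond p is T. ✗
4: Diamond p is F. ✓
5: Diamond p is T. ✗
6: Diamond p is F. ✓
7: Diamond p is T. ✗
8: Diamond p is F. ✓
That's 4 of 8 worlds, so 4/8 = 1/2.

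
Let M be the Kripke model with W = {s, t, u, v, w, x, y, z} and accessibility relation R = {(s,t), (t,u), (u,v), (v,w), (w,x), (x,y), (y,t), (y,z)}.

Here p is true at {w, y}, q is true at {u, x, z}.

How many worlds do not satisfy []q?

s: successors {t}; q there: t:F. ✗
t: successors {u}; q there: u:T. ✓
u: successors {v}; q there: v:F. ✗
v: successors {w}; q there: w:F. ✗
w: successors {x}; q there: x:T. ✓
x: successors {y}; q there: y:F. ✗
y: successors {t, z}; q there: t:F, z:T. ✗
z: no successors, so []q holds vacuously. ✓
Satisfying worlds: {t, w, z}.
So []q fails at the other 5 worlds.

5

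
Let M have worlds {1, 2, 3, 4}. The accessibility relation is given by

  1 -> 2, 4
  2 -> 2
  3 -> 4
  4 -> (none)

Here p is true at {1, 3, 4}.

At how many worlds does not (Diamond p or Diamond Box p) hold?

2

1: Diamond p or Diamond Box p is T. ✗
2: Diamond p or Diamond Box p is F. ✓
3: Diamond p or Diamond Box p is T. ✗
4: Diamond p or Diamond Box p is F. ✓
Satisfying worlds: {2, 4}.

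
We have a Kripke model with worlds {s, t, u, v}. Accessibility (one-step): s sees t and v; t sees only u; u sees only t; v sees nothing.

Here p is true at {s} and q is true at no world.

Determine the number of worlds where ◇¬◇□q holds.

3

s: successors {t, v}; ¬◇□q there: t:T, v:T. ✓
t: successors {u}; ¬◇□q there: u:T. ✓
u: successors {t}; ¬◇□q there: t:T. ✓
v: no successors, so ◇¬◇□q fails. ✗
Satisfying worlds: {s, t, u}.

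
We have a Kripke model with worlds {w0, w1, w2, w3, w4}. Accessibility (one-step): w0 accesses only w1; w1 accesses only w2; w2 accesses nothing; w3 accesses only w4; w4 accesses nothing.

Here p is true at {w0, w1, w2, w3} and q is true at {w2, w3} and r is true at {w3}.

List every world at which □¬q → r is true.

{w1, w3}

w0: □¬q is T, r is F. ✗
w1: □¬q is F, r is F. ✓
w2: □¬q is T, r is F. ✗
w3: □¬q is T, r is T. ✓
w4: □¬q is T, r is F. ✗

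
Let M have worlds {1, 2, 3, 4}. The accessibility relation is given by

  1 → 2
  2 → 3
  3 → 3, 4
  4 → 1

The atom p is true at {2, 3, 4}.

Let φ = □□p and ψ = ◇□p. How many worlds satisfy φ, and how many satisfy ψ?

3 and 4

For □□p:
1: successors {2}; □p there: 2:T. ✓
2: successors {3}; □p there: 3:T. ✓
3: successors {3, 4}; □p there: 3:T, 4:F. ✗
4: successors {1}; □p there: 1:T. ✓
— 3 worlds.
For ◇□p:
1: successors {2}; □p there: 2:T. ✓
2: successors {3}; □p there: 3:T. ✓
3: successors {3, 4}; □p there: 3:T, 4:F. ✓
4: successors {1}; □p there: 1:T. ✓
— 4 worlds.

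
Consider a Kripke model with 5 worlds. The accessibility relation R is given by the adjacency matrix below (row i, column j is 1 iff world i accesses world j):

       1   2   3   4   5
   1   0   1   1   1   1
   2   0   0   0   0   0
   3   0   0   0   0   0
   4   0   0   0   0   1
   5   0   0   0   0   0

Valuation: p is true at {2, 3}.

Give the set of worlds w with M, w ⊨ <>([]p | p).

{1, 4}

1: successors {2, 3, 4, 5}; []p | p there: 2:T, 3:T, 4:F, 5:T. ✓
2: no successors, so <>([]p | p) fails. ✗
3: no successors, so <>([]p | p) fails. ✗
4: successors {5}; []p | p there: 5:T. ✓
5: no successors, so <>([]p | p) fails. ✗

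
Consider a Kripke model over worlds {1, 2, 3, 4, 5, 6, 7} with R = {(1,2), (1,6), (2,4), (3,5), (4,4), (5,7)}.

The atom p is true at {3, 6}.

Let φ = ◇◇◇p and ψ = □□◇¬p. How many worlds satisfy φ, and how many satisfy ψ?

0 and 6

For ◇◇◇p:
1: successors {2, 6}; ◇◇p there: 2:F, 6:F. ✗
2: successors {4}; ◇◇p there: 4:F. ✗
3: successors {5}; ◇◇p there: 5:F. ✗
4: successors {4}; ◇◇p there: 4:F. ✗
5: successors {7}; ◇◇p there: 7:F. ✗
6: no successors, so ◇◇◇p fails. ✗
7: no successors, so ◇◇◇p fails. ✗
— 0 worlds.
For □□◇¬p:
1: successors {2, 6}; □◇¬p there: 2:T, 6:T. ✓
2: successors {4}; □◇¬p there: 4:T. ✓
3: successors {5}; □◇¬p there: 5:F. ✗
4: successors {4}; □◇¬p there: 4:T. ✓
5: successors {7}; □◇¬p there: 7:T. ✓
6: no successors, so □□◇¬p holds vacuously. ✓
7: no successors, so □□◇¬p holds vacuously. ✓
— 6 worlds.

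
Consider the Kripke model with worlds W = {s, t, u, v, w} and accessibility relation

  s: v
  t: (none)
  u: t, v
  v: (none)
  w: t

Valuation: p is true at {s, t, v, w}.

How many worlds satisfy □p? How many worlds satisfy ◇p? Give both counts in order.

5 and 3

For □p:
s: successors {v}; p there: v:T. ✓
t: no successors, so □p holds vacuously. ✓
u: successors {t, v}; p there: t:T, v:T. ✓
v: no successors, so □p holds vacuously. ✓
w: successors {t}; p there: t:T. ✓
— 5 worlds.
For ◇p:
s: successors {v}; p there: v:T. ✓
t: no successors, so ◇p fails. ✗
u: successors {t, v}; p there: t:T, v:T. ✓
v: no successors, so ◇p fails. ✗
w: successors {t}; p there: t:T. ✓
— 3 worlds.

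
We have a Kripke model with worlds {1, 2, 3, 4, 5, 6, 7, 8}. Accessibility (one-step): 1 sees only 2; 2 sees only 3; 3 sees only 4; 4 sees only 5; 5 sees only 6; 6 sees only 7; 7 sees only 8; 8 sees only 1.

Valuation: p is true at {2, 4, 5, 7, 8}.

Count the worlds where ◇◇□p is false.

3

1: successors {2}; ◇□p there: 2:T. ✓
2: successors {3}; ◇□p there: 3:T. ✓
3: successors {4}; ◇□p there: 4:F. ✗
4: successors {5}; ◇□p there: 5:T. ✓
5: successors {6}; ◇□p there: 6:T. ✓
6: successors {7}; ◇□p there: 7:F. ✗
7: successors {8}; ◇□p there: 8:T. ✓
8: successors {1}; ◇□p there: 1:F. ✗
Satisfying worlds: {1, 2, 4, 5, 7}.
So ◇◇□p fails at the other 3 worlds.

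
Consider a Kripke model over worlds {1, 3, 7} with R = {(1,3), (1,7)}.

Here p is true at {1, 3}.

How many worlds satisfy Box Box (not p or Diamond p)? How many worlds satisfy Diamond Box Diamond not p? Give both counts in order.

3 and 1

For Box Box (not p or Diamond p):
1: successors {3, 7}; Box (not p or Diamond p) there: 3:T, 7:T. ✓
3: no successors, so Box Box (not p or Diamond p) holds vacuously. ✓
7: no successors, so Box Box (not p or Diamond p) holds vacuously. ✓
— 3 worlds.
For Diamond Box Diamond not p:
1: successors {3, 7}; Box Diamond not p there: 3:T, 7:T. ✓
3: no successors, so Diamond Box Diamond not p fails. ✗
7: no successors, so Diamond Box Diamond not p fails. ✗
— 1 world.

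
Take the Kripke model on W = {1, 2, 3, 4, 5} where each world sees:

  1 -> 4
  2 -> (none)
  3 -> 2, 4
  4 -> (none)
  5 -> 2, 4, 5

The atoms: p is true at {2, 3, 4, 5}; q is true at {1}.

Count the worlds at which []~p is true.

2

1: successors {4}; ~p there: 4:F. ✗
2: no successors, so []~p holds vacuously. ✓
3: successors {2, 4}; ~p there: 2:F, 4:F. ✗
4: no successors, so []~p holds vacuously. ✓
5: successors {2, 4, 5}; ~p there: 2:F, 4:F, 5:F. ✗
Satisfying worlds: {2, 4}.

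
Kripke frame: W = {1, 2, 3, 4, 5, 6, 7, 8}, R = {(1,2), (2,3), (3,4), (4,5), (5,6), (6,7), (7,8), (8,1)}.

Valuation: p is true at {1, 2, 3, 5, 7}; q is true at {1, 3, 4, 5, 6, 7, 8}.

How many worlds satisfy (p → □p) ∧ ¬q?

1

1: p → □p is T, ¬q is F. ✗
2: p → □p is T, ¬q is T. ✓
3: p → □p is F, ¬q is F. ✗
4: p → □p is T, ¬q is F. ✗
5: p → □p is F, ¬q is F. ✗
6: p → □p is T, ¬q is F. ✗
7: p → □p is F, ¬q is F. ✗
8: p → □p is T, ¬q is F. ✗
Satisfying worlds: {2}.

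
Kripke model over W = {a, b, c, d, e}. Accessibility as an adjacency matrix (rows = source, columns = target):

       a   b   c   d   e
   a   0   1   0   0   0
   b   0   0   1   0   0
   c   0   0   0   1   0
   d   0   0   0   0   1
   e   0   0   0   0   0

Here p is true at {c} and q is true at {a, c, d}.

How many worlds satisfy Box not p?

a: successors {b}; not p there: b:T. ✓
b: successors {c}; not p there: c:F. ✗
c: successors {d}; not p there: d:T. ✓
d: successors {e}; not p there: e:T. ✓
e: no successors, so Box not p holds vacuously. ✓
Satisfying worlds: {a, c, d, e}.

4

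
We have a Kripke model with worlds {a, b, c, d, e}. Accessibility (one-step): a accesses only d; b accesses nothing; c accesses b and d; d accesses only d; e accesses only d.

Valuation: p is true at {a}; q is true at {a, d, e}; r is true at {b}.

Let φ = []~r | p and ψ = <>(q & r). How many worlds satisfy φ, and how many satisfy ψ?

4 and 0

For []~r | p:
a: []~r is T, p is T. ✓
b: []~r is T, p is F. ✓
c: []~r is F, p is F. ✗
d: []~r is T, p is F. ✓
e: []~r is T, p is F. ✓
— 4 worlds.
For <>(q & r):
a: successors {d}; q & r there: d:F. ✗
b: no successors, so <>(q & r) fails. ✗
c: successors {b, d}; q & r there: b:F, d:F. ✗
d: successors {d}; q & r there: d:F. ✗
e: successors {d}; q & r there: d:F. ✗
— 0 worlds.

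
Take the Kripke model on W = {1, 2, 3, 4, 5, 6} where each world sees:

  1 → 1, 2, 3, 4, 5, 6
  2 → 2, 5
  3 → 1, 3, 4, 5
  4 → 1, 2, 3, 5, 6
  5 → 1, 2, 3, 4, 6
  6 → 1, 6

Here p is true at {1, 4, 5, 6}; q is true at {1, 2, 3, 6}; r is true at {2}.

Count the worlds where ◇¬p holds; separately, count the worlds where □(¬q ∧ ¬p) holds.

For ◇¬p:
1: successors {1, 2, 3, 4, 5, 6}; ¬p there: 1:F, 2:T, 3:T, 4:F, 5:F, 6:F. ✓
2: successors {2, 5}; ¬p there: 2:T, 5:F. ✓
3: successors {1, 3, 4, 5}; ¬p there: 1:F, 3:T, 4:F, 5:F. ✓
4: successors {1, 2, 3, 5, 6}; ¬p there: 1:F, 2:T, 3:T, 5:F, 6:F. ✓
5: successors {1, 2, 3, 4, 6}; ¬p there: 1:F, 2:T, 3:T, 4:F, 6:F. ✓
6: successors {1, 6}; ¬p there: 1:F, 6:F. ✗
— 5 worlds.
For □(¬q ∧ ¬p):
1: successors {1, 2, 3, 4, 5, 6}; ¬q ∧ ¬p there: 1:F, 2:F, 3:F, 4:F, 5:F, 6:F. ✗
2: successors {2, 5}; ¬q ∧ ¬p there: 2:F, 5:F. ✗
3: successors {1, 3, 4, 5}; ¬q ∧ ¬p there: 1:F, 3:F, 4:F, 5:F. ✗
4: successors {1, 2, 3, 5, 6}; ¬q ∧ ¬p there: 1:F, 2:F, 3:F, 5:F, 6:F. ✗
5: successors {1, 2, 3, 4, 6}; ¬q ∧ ¬p there: 1:F, 2:F, 3:F, 4:F, 6:F. ✗
6: successors {1, 6}; ¬q ∧ ¬p there: 1:F, 6:F. ✗
— 0 worlds.

5 and 0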